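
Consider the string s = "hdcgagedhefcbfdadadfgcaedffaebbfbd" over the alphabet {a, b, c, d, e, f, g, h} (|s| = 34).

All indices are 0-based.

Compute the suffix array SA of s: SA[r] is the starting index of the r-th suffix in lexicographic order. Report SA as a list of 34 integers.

rank | idx | suffix
   0 |  15 | adadfgcaedffaebbfbd
   1 |  17 | adfgcaedffaebbfbd
   2 |  27 | aebbfbd
   3 |  22 | aedffaebbfbd
   4 |   4 | agedhefcbfdadadfgcaedffaebbfbd
   5 |  29 | bbfbd
   6 |  32 | bd
   7 |  30 | bfbd
   8 |  12 | bfdadadfgcaedffaebbfbd
   9 |  21 | caedffaebbfbd
  10 |  11 | cbfdadadfgcaedffaebbfbd
  11 |   2 | cgagedhefcbfdadadfgcaedffaebbfbd
  12 |  33 | d
  13 |  14 | dadadfgcaedffaebbfbd
  14 |  16 | dadfgcaedffaebbfbd
  15 |   1 | dcgagedhefcbfdadadfgcaedffaebbfbd
  16 |  24 | dffaebbfbd
  17 |  18 | dfgcaedffaebbfbd
  18 |   7 | dhefcbfdadadfgcaedffaebbfbd
  19 |  28 | ebbfbd
  20 |  23 | edffaebbfbd
  21 |   6 | edhefcbfdadadfgcaedffaebbfbd
  22 |   9 | efcbfdadadfgcaedffaebbfbd
  23 |  26 | faebbfbd
  24 |  31 | fbd
  25 |  10 | fcbfdadadfgcaedffaebbfbd
  26 |  13 | fdadadfgcaedffaebbfbd
  27 |  25 | ffaebbfbd
  28 |  19 | fgcaedffaebbfbd
  29 |   3 | gagedhefcbfdadadfgcaedffaebbfbd
  30 |  20 | gcaedffaebbfbd
  31 |   5 | gedhefcbfdadadfgcaedffaebbfbd
  32 |   0 | hdcgagedhefcbfdadadfgcaedffaebbfbd
  33 |   8 | hefcbfdadadfgcaedffaebbfbd

[15, 17, 27, 22, 4, 29, 32, 30, 12, 21, 11, 2, 33, 14, 16, 1, 24, 18, 7, 28, 23, 6, 9, 26, 31, 10, 13, 25, 19, 3, 20, 5, 0, 8]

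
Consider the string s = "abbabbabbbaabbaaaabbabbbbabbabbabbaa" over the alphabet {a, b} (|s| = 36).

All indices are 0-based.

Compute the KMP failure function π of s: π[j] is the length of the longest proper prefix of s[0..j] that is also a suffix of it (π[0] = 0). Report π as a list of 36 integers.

π[0] = 0
j=1 s[j]='b': π[1]=0 (border '')
j=2 s[j]='b': π[2]=0 (border '')
j=3 s[j]='a': π[3]=1 (border 'a')
j=4 s[j]='b': π[4]=2 (border 'ab')
j=5 s[j]='b': π[5]=3 (border 'abb')
j=6 s[j]='a': π[6]=4 (border 'abba')
j=7 s[j]='b': π[7]=5 (border 'abbab')
j=8 s[j]='b': π[8]=6 (border 'abbabb')
j=9 s[j]='b': k: 6→3→0; π[9]=0 (border '')
j=10 s[j]='a': π[10]=1 (border 'a')
j=11 s[j]='a': k: 1→0; π[11]=1 (border 'a')
j=12 s[j]='b': π[12]=2 (border 'ab')
j=13 s[j]='b': π[13]=3 (border 'abb')
j=14 s[j]='a': π[14]=4 (border 'abba')
j=15 s[j]='a': k: 4→1→0; π[15]=1 (border 'a')
j=16 s[j]='a': k: 1→0; π[16]=1 (border 'a')
j=17 s[j]='a': k: 1→0; π[17]=1 (border 'a')
j=18 s[j]='b': π[18]=2 (border 'ab')
j=19 s[j]='b': π[19]=3 (border 'abb')
j=20 s[j]='a': π[20]=4 (border 'abba')
j=21 s[j]='b': π[21]=5 (border 'abbab')
j=22 s[j]='b': π[22]=6 (border 'abbabb')
j=23 s[j]='b': k: 6→3→0; π[23]=0 (border '')
j=24 s[j]='b': π[24]=0 (border '')
j=25 s[j]='a': π[25]=1 (border 'a')
j=26 s[j]='b': π[26]=2 (border 'ab')
j=27 s[j]='b': π[27]=3 (border 'abb')
j=28 s[j]='a': π[28]=4 (border 'abba')
j=29 s[j]='b': π[29]=5 (border 'abbab')
j=30 s[j]='b': π[30]=6 (border 'abbabb')
j=31 s[j]='a': π[31]=7 (border 'abbabba')
j=32 s[j]='b': π[32]=8 (border 'abbabbab')
j=33 s[j]='b': π[33]=9 (border 'abbabbabb')
j=34 s[j]='a': k: 9→6; π[34]=7 (border 'abbabba')
j=35 s[j]='a': k: 7→4→1→0; π[35]=1 (border 'a')

[0, 0, 0, 1, 2, 3, 4, 5, 6, 0, 1, 1, 2, 3, 4, 1, 1, 1, 2, 3, 4, 5, 6, 0, 0, 1, 2, 3, 4, 5, 6, 7, 8, 9, 7, 1]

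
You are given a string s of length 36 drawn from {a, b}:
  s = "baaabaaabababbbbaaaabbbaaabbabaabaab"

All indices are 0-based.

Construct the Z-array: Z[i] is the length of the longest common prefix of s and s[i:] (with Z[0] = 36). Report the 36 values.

Z[0]=36
i=1: i≥r, start 0; Z[1]=0
i=2: i≥r, start 0; Z[2]=0
i=3: i≥r, start 0; Z[3]=0
i=4: i≥r, start 0; Z[4]=6 grow→box=[4,10)
i=5: min(r-i=5, Z[1]=0)=0; Z[5]=0
i=6: min(r-i=4, Z[2]=0)=0; Z[6]=0
i=7: min(r-i=3, Z[3]=0)=0; Z[7]=0
i=8: min(r-i=2, Z[4]=6)=2; Z[8]=2
i=9: min(r-i=1, Z[5]=0)=0; Z[9]=0
i=10: i≥r, start 0; Z[10]=2 grow→box=[10,12)
i=11: min(r-i=1, Z[1]=0)=0; Z[11]=0
i=12: i≥r, start 0; Z[12]=1 grow→box=[12,13)
i=13: i≥r, start 0; Z[13]=1 grow→box=[13,14)
i=14: i≥r, start 0; Z[14]=1 grow→box=[14,15)
i=15: i≥r, start 0; Z[15]=4 grow→box=[15,19)
i=16: min(r-i=3, Z[1]=0)=0; Z[16]=0
i=17: min(r-i=2, Z[2]=0)=0; Z[17]=0
i=18: min(r-i=1, Z[3]=0)=0; Z[18]=0
i=19: i≥r, start 0; Z[19]=0
i=20: i≥r, start 0; Z[20]=1 grow→box=[20,21)
i=21: i≥r, start 0; Z[21]=1 grow→box=[21,22)
i=22: i≥r, start 0; Z[22]=5 grow→box=[22,27)
i=23: min(r-i=4, Z[1]=0)=0; Z[23]=0
i=24: min(r-i=3, Z[2]=0)=0; Z[24]=0
i=25: min(r-i=2, Z[3]=0)=0; Z[25]=0
i=26: min(r-i=1, Z[4]=6)=1; Z[26]=1
i=27: i≥r, start 0; Z[27]=2 grow→box=[27,29)
i=28: min(r-i=1, Z[1]=0)=0; Z[28]=0
i=29: i≥r, start 0; Z[29]=3 grow→box=[29,32)
i=30: min(r-i=2, Z[1]=0)=0; Z[30]=0
i=31: min(r-i=1, Z[2]=0)=0; Z[31]=0
i=32: i≥r, start 0; Z[32]=3 grow→box=[32,35)
i=33: min(r-i=2, Z[1]=0)=0; Z[33]=0
i=34: min(r-i=1, Z[2]=0)=0; Z[34]=0
i=35: i≥r, start 0; Z[35]=1 grow→box=[35,36)

[36, 0, 0, 0, 6, 0, 0, 0, 2, 0, 2, 0, 1, 1, 1, 4, 0, 0, 0, 0, 1, 1, 5, 0, 0, 0, 1, 2, 0, 3, 0, 0, 3, 0, 0, 1]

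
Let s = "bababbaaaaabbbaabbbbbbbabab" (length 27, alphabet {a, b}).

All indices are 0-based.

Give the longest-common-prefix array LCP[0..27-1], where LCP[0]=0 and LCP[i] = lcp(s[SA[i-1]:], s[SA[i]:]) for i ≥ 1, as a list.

[0, 4, 3, 2, 5, 1, 2, 4, 2, 3, 4, 0, 1, 3, 2, 3, 5, 3, 1, 4, 3, 2, 4, 3, 4, 5, 6]

rank→(start, suffix):
  0 → (6, 'aaaaabbbaabbbbbbbabab')
  1 → (7, 'aaaabbbaabbbbbbbabab')
  2 → (8, 'aaabbbaabbbbbbbabab')
  3 → (9, 'aabbbaabbbbbbbabab')
  4 → (14, 'aabbbbbbbabab')
  5 → (25, 'ab')
  6 → (23, 'abab')
  7 → (1, 'ababbaaaaabbbaabbbbbbbabab')
  8 → (3, 'abbaaaaabbbaabbbbbbbabab')
  9 → (10, 'abbbaabbbbbbbabab')
  10 → (15, 'abbbbbbbabab')
  11 → (26, 'b')
  12 → (5, 'baaaaabbbaabbbbbbbabab')
  13 → (13, 'baabbbbbbbabab')
  14 → (24, 'bab')
  15 → (22, 'babab')
  16 → (0, 'bababbaaaaabbbaabbbbbbbabab')
  17 → (2, 'babbaaaaabbbaabbbbbbbabab')
  18 → (4, 'bbaaaaabbbaabbbbbbbabab')
  19 → (12, 'bbaabbbbbbbabab')
  20 → (21, 'bbabab')
  21 → (11, 'bbbaabbbbbbbabab')
  22 → (20, 'bbbabab')
  23 → (19, 'bbbbabab')
  24 → (18, 'bbbbbabab')
  25 → (17, 'bbbbbbabab')
  26 → (16, 'bbbbbbbabab')

SA = [6, 7, 8, 9, 14, 25, 23, 1, 3, 10, 15, 26, 5, 13, 24, 22, 0, 2, 4, 12, 21, 11, 20, 19, 18, 17, 16]
rank  pair      lcp
   1  s[6:],s[7:]  4  'aaaa'
   2  s[7:],s[8:]  3  'aaa'
   3  s[8:],s[9:]  2  'aa'
   4  s[9:],s[14:]  5  'aabbb'
   5  s[14:],s[25:]  1  'a'
   6  s[25:],s[23:]  2  'ab'
   7  s[23:],s[1:]  4  'abab'
   8  s[1:],s[3:]  2  'ab'
   9  s[3:],s[10:]  3  'abb'
  10  s[10:],s[15:]  4  'abbb'
  11  s[15:],s[26:]  0  ''
  12  s[26:],s[5:]  1  'b'
  13  s[5:],s[13:]  3  'baa'
  14  s[13:],s[24:]  2  'ba'
  15  s[24:],s[22:]  3  'bab'
  16  s[22:],s[0:]  5  'babab'
  17  s[0:],s[2:]  3  'bab'
  18  s[2:],s[4:]  1  'b'
  19  s[4:],s[12:]  4  'bbaa'
  20  s[12:],s[21:]  3  'bba'
  21  s[21:],s[11:]  2  'bb'
  22  s[11:],s[20:]  4  'bbba'
  23  s[20:],s[19:]  3  'bbb'
  24  s[19:],s[18:]  4  'bbbb'
  25  s[18:],s[17:]  5  'bbbbb'
  26  s[17:],s[16:]  6  'bbbbbb'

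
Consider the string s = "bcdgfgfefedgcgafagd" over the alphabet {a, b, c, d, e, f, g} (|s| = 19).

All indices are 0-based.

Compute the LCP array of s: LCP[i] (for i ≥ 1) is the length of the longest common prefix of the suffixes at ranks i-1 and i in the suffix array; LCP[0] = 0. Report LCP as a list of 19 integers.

[0, 1, 0, 0, 1, 0, 1, 2, 0, 1, 0, 1, 2, 1, 0, 1, 1, 1, 2]

rank→(start, suffix):
  0 → (14, 'afagd')
  1 → (16, 'agd')
  2 → (0, 'bcdgfgfefedgcgafagd')
  3 → (1, 'cdgfgfefedgcgafagd')
  4 → (12, 'cgafagd')
  5 → (18, 'd')
  6 → (10, 'dgcgafagd')
  7 → (2, 'dgfgfefedgcgafagd')
  8 → (9, 'edgcgafagd')
  9 → (7, 'efedgcgafagd')
  10 → (15, 'fagd')
  11 → (8, 'fedgcgafagd')
  12 → (6, 'fefedgcgafagd')
  13 → (4, 'fgfefedgcgafagd')
  14 → (13, 'gafagd')
  15 → (11, 'gcgafagd')
  16 → (17, 'gd')
  17 → (5, 'gfefedgcgafagd')
  18 → (3, 'gfgfefedgcgafagd')

SA = [14, 16, 0, 1, 12, 18, 10, 2, 9, 7, 15, 8, 6, 4, 13, 11, 17, 5, 3]
[i] adj suffixes → lcp
  [1] 14/16 → 1 ('a')
  [2] 16/0 → 0 ('')
  [3] 0/1 → 0 ('')
  [4] 1/12 → 1 ('c')
  [5] 12/18 → 0 ('')
  [6] 18/10 → 1 ('d')
  [7] 10/2 → 2 ('dg')
  [8] 2/9 → 0 ('')
  [9] 9/7 → 1 ('e')
  [10] 7/15 → 0 ('')
  [11] 15/8 → 1 ('f')
  [12] 8/6 → 2 ('fe')
  [13] 6/4 → 1 ('f')
  [14] 4/13 → 0 ('')
  [15] 13/11 → 1 ('g')
  [16] 11/17 → 1 ('g')
  [17] 17/5 → 1 ('g')
  [18] 5/3 → 2 ('gf')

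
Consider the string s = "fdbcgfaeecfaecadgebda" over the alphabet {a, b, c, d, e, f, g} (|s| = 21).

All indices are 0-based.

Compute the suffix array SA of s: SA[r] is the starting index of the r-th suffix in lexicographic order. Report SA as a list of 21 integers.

sorted suffixes:
  #0 SA[0]=20  'a'
  #1 SA[1]=14  'adgebda'
  #2 SA[2]=11  'aecadgebda'
  #3 SA[3]=6  'aeecfaecadgebda'
  #4 SA[4]=2  'bcgfaeecfaecadgebda'
  #5 SA[5]=18  'bda'
  #6 SA[6]=13  'cadgebda'
  #7 SA[7]=9  'cfaecadgebda'
  #8 SA[8]=3  'cgfaeecfaecadgebda'
  #9 SA[9]=19  'da'
  #10 SA[10]=1  'dbcgfaeecfaecadgebda'
  #11 SA[11]=15  'dgebda'
  #12 SA[12]=17  'ebda'
  #13 SA[13]=12  'ecadgebda'
  #14 SA[14]=8  'ecfaecadgebda'
  #15 SA[15]=7  'eecfaecadgebda'
  #16 SA[16]=10  'faecadgebda'
  #17 SA[17]=5  'faeecfaecadgebda'
  #18 SA[18]=0  'fdbcgfaeecfaecadgebda'
  #19 SA[19]=16  'gebda'
  #20 SA[20]=4  'gfaeecfaecadgebda'

[20, 14, 11, 6, 2, 18, 13, 9, 3, 19, 1, 15, 17, 12, 8, 7, 10, 5, 0, 16, 4]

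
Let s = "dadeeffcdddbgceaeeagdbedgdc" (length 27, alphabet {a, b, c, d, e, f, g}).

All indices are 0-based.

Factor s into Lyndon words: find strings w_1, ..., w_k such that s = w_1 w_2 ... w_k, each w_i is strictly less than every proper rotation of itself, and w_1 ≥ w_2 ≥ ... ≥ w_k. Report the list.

["d", "adeeffcdddbgceaeeagdbedgdc"]

emit factor 1: 'd' (i=0, period=1)
emit factor 2: 'adeeffcdddbgceaeeagdbedgdc' (i=1, period=26)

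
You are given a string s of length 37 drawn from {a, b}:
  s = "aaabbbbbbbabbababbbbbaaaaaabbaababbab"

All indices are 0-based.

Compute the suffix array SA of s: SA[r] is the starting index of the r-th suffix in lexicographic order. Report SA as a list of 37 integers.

rank→(start, suffix):
  0 → (21, 'aaaaaabbaababbab')
  1 → (22, 'aaaaabbaababbab')
  2 → (23, 'aaaabbaababbab')
  3 → (24, 'aaabbaababbab')
  4 → (0, 'aaabbbbbbbabbababbbbbaaaaaabbaababbab')
  5 → (29, 'aababbab')
  6 → (25, 'aabbaababbab')
  7 → (1, 'aabbbbbbbabbababbbbbaaaaaabbaababbab')
  8 → (35, 'ab')
  9 → (30, 'ababbab')
  10 → (13, 'ababbbbbaaaaaabbaababbab')
  11 → (26, 'abbaababbab')
  12 → (32, 'abbab')
  13 → (10, 'abbababbbbbaaaaaabbaababbab')
  14 → (15, 'abbbbbaaaaaabbaababbab')
  15 → (2, 'abbbbbbbabbababbbbbaaaaaabbaababbab')
  16 → (36, 'b')
  17 → (20, 'baaaaaabbaababbab')
  18 → (28, 'baababbab')
  19 → (34, 'bab')
  20 → (12, 'bababbbbbaaaaaabbaababbab')
  21 → (31, 'babbab')
  22 → (9, 'babbababbbbbaaaaaabbaababbab')
  23 → (14, 'babbbbbaaaaaabbaababbab')
  24 → (19, 'bbaaaaaabbaababbab')
  25 → (27, 'bbaababbab')
  26 → (33, 'bbab')
  27 → (11, 'bbababbbbbaaaaaabbaababbab')
  28 → (8, 'bbabbababbbbbaaaaaabbaababbab')
  29 → (18, 'bbbaaaaaabbaababbab')
  30 → (7, 'bbbabbababbbbbaaaaaabbaababbab')
  31 → (17, 'bbbbaaaaaabbaababbab')
  32 → (6, 'bbbbabbababbbbbaaaaaabbaababbab')
  33 → (16, 'bbbbbaaaaaabbaababbab')
  34 → (5, 'bbbbbabbababbbbbaaaaaabbaababbab')
  35 → (4, 'bbbbbbabbababbbbbaaaaaabbaababbab')
  36 → (3, 'bbbbbbbabbababbbbbaaaaaabbaababbab')

[21, 22, 23, 24, 0, 29, 25, 1, 35, 30, 13, 26, 32, 10, 15, 2, 36, 20, 28, 34, 12, 31, 9, 14, 19, 27, 33, 11, 8, 18, 7, 17, 6, 16, 5, 4, 3]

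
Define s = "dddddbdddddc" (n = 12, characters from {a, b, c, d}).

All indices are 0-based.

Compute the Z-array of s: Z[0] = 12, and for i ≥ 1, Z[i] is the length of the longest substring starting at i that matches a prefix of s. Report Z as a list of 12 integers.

[12, 4, 3, 2, 1, 0, 5, 4, 3, 2, 1, 0]

Z[0]=12
i=1: fresh scan; Z[1]=4 grow→box=[1,5)
i=2: min(r-i=3, Z[1]=4)=3; Z[2]=3
i=3: min(r-i=2, Z[2]=3)=2; Z[3]=2
i=4: min(r-i=1, Z[3]=2)=1; Z[4]=1
i=5: fresh scan; Z[5]=0
i=6: fresh scan; Z[6]=5 grow→box=[6,11)
i=7: min(r-i=4, Z[1]=4)=4; Z[7]=4
i=8: min(r-i=3, Z[2]=3)=3; Z[8]=3
i=9: min(r-i=2, Z[3]=2)=2; Z[9]=2
i=10: min(r-i=1, Z[4]=1)=1; Z[10]=1
i=11: fresh scan; Z[11]=0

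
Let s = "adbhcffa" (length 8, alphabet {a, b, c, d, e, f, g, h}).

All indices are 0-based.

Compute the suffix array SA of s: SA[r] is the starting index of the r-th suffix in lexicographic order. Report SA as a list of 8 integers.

sorted suffixes:
  #0 SA[0]=7  'a'
  #1 SA[1]=0  'adbhcffa'
  #2 SA[2]=2  'bhcffa'
  #3 SA[3]=4  'cffa'
  #4 SA[4]=1  'dbhcffa'
  #5 SA[5]=6  'fa'
  #6 SA[6]=5  'ffa'
  #7 SA[7]=3  'hcffa'

[7, 0, 2, 4, 1, 6, 5, 3]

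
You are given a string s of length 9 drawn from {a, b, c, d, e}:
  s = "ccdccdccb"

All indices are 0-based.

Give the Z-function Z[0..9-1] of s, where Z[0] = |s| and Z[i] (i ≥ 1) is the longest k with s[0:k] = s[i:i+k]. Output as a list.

[9, 1, 0, 5, 1, 0, 2, 1, 0]

Z[0]=9
i=1: fresh scan; Z[1]=1 grow→box=[1,2)
i=2: fresh scan; Z[2]=0
i=3: fresh scan; Z[3]=5 grow→box=[3,8)
i=4: min(r-i=4, Z[1]=1)=1; Z[4]=1
i=5: min(r-i=3, Z[2]=0)=0; Z[5]=0
i=6: min(r-i=2, Z[3]=5)=2; Z[6]=2
i=7: min(r-i=1, Z[4]=1)=1; Z[7]=1
i=8: fresh scan; Z[8]=0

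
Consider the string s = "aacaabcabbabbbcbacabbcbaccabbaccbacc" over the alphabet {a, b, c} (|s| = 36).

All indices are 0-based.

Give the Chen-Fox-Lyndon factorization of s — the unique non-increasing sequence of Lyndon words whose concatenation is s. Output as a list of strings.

emit factor 1: 'aac' (i=0, period=3)
emit factor 2: 'aabcabbabbbcbacabbcbaccabbaccbacc' (i=3, period=33)

["aac", "aabcabbabbbcbacabbcbaccabbaccbacc"]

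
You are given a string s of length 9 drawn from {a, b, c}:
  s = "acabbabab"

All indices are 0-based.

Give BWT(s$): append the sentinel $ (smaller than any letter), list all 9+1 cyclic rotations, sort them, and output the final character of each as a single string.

bbbc$aabaa

rank  rotation    last
    0  $acabbabab  b
    1  ab$acabbab  b
    2  abab$acabb  b
    3  abbabab$ac  c
    4  acabbabab$  $
    5  b$acabbaba  a
    6  bab$acabba  a
    7  babab$acab  b
    8  bbabab$aca  a
    9  cabbabab$a  a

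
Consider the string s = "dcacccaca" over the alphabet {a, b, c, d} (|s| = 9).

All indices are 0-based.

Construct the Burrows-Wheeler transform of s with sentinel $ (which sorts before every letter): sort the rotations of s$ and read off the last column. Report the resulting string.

rank  rotation    last
    0  $dcacccaca  a
    1  a$dcacccac  c
    2  aca$dcaccc  c
    3  acccaca$dc  c
    4  ca$dcaccca  a
    5  caca$dcacc  c
    6  cacccaca$d  d
    7  ccaca$dcac  c
    8  cccaca$dca  a
    9  dcacccaca$  $

acccacdca$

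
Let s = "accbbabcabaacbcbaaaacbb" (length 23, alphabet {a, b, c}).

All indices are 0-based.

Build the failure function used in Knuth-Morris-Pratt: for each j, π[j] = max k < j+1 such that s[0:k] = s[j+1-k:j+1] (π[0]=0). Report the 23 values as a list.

[0, 0, 0, 0, 0, 1, 0, 0, 1, 0, 1, 1, 2, 0, 0, 0, 1, 1, 1, 1, 2, 0, 0]

π[0] = 0
j=1 s[j]='c': π[1]=0 (border '')
j=2 s[j]='c': π[2]=0 (border '')
j=3 s[j]='b': π[3]=0 (border '')
j=4 s[j]='b': π[4]=0 (border '')
j=5 s[j]='a': π[5]=1 (border 'a')
j=6 s[j]='b': k: 1→0; π[6]=0 (border '')
j=7 s[j]='c': π[7]=0 (border '')
j=8 s[j]='a': π[8]=1 (border 'a')
j=9 s[j]='b': k: 1→0; π[9]=0 (border '')
j=10 s[j]='a': π[10]=1 (border 'a')
j=11 s[j]='a': k: 1→0; π[11]=1 (border 'a')
j=12 s[j]='c': π[12]=2 (border 'ac')
j=13 s[j]='b': k: 2→0; π[13]=0 (border '')
j=14 s[j]='c': π[14]=0 (border '')
j=15 s[j]='b': π[15]=0 (border '')
j=16 s[j]='a': π[16]=1 (border 'a')
j=17 s[j]='a': k: 1→0; π[17]=1 (border 'a')
j=18 s[j]='a': k: 1→0; π[18]=1 (border 'a')
j=19 s[j]='a': k: 1→0; π[19]=1 (border 'a')
j=20 s[j]='c': π[20]=2 (border 'ac')
j=21 s[j]='b': k: 2→0; π[21]=0 (border '')
j=22 s[j]='b': π[22]=0 (border '')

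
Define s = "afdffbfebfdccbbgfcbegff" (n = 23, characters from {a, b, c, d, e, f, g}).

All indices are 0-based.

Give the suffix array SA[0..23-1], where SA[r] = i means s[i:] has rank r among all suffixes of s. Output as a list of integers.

[0, 13, 18, 8, 5, 14, 12, 17, 11, 10, 2, 7, 19, 22, 4, 16, 9, 1, 6, 21, 3, 15, 20]

rank→(start, suffix):
  0 → (0, 'afdffbfebfdccbbgfcbegff')
  1 → (13, 'bbgfcbegff')
  2 → (18, 'begff')
  3 → (8, 'bfdccbbgfcbegff')
  4 → (5, 'bfebfdccbbgfcbegff')
  5 → (14, 'bgfcbegff')
  6 → (12, 'cbbgfcbegff')
  7 → (17, 'cbegff')
  8 → (11, 'ccbbgfcbegff')
  9 → (10, 'dccbbgfcbegff')
  10 → (2, 'dffbfebfdccbbgfcbegff')
  11 → (7, 'ebfdccbbgfcbegff')
  12 → (19, 'egff')
  13 → (22, 'f')
  14 → (4, 'fbfebfdccbbgfcbegff')
  15 → (16, 'fcbegff')
  16 → (9, 'fdccbbgfcbegff')
  17 → (1, 'fdffbfebfdccbbgfcbegff')
  18 → (6, 'febfdccbbgfcbegff')
  19 → (21, 'ff')
  20 → (3, 'ffbfebfdccbbgfcbegff')
  21 → (15, 'gfcbegff')
  22 → (20, 'gff')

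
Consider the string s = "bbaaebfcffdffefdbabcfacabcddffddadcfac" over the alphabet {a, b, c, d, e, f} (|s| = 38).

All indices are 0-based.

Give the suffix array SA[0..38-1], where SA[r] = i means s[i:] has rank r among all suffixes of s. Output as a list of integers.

[2, 23, 17, 36, 21, 32, 3, 1, 16, 0, 24, 18, 5, 37, 22, 25, 34, 19, 7, 31, 15, 33, 30, 26, 27, 10, 4, 13, 35, 20, 6, 14, 29, 9, 12, 28, 8, 11]

rank→(start, suffix):
  0 → (2, 'aaebfcffdffefdbabcfacabcddffddadcfac')
  1 → (23, 'abcddffddadcfac')
  2 → (17, 'abcfacabcddffddadcfac')
  3 → (36, 'ac')
  4 → (21, 'acabcddffddadcfac')
  5 → (32, 'adcfac')
  6 → (3, 'aebfcffdffefdbabcfacabcddffddadcfac')
  7 → (1, 'baaebfcffdffefdbabcfacabcddffddadcfac')
  8 → (16, 'babcfacabcddffddadcfac')
  9 → (0, 'bbaaebfcffdffefdbabcfacabcddffddadcfac')
  10 → (24, 'bcddffddadcfac')
  11 → (18, 'bcfacabcddffddadcfac')
  12 → (5, 'bfcffdffefdbabcfacabcddffddadcfac')
  13 → (37, 'c')
  14 → (22, 'cabcddffddadcfac')
  15 → (25, 'cddffddadcfac')
  16 → (34, 'cfac')
  17 → (19, 'cfacabcddffddadcfac')
  18 → (7, 'cffdffefdbabcfacabcddffddadcfac')
  19 → (31, 'dadcfac')
  20 → (15, 'dbabcfacabcddffddadcfac')
  21 → (33, 'dcfac')
  22 → (30, 'ddadcfac')
  23 → (26, 'ddffddadcfac')
  24 → (27, 'dffddadcfac')
  25 → (10, 'dffefdbabcfacabcddffddadcfac')
  26 → (4, 'ebfcffdffefdbabcfacabcddffddadcfac')
  27 → (13, 'efdbabcfacabcddffddadcfac')
  28 → (35, 'fac')
  29 → (20, 'facabcddffddadcfac')
  30 → (6, 'fcffdffefdbabcfacabcddffddadcfac')
  31 → (14, 'fdbabcfacabcddffddadcfac')
  32 → (29, 'fddadcfac')
  33 → (9, 'fdffefdbabcfacabcddffddadcfac')
  34 → (12, 'fefdbabcfacabcddffddadcfac')
  35 → (28, 'ffddadcfac')
  36 → (8, 'ffdffefdbabcfacabcddffddadcfac')
  37 → (11, 'ffefdbabcfacabcddffddadcfac')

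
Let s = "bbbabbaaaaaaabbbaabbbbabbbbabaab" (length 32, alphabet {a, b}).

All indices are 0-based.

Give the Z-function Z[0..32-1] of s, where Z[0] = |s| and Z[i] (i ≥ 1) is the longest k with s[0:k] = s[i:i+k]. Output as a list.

[32, 2, 1, 0, 2, 1, 0, 0, 0, 0, 0, 0, 0, 4, 2, 1, 0, 0, 3, 6, 2, 1, 0, 3, 5, 2, 1, 0, 1, 0, 0, 1]

Z[0]=32
i=1: i≥r, start 0; Z[1]=2 extend→box=[1,3)
i=2: min(r-i=1, Z[1]=2)=1; Z[2]=1
i=3: i≥r, start 0; Z[3]=0
i=4: i≥r, start 0; Z[4]=2 extend→box=[4,6)
i=5: min(r-i=1, Z[1]=2)=1; Z[5]=1
i=6: i≥r, start 0; Z[6]=0
i=7: i≥r, start 0; Z[7]=0
i=8: i≥r, start 0; Z[8]=0
i=9: i≥r, start 0; Z[9]=0
i=10: i≥r, start 0; Z[10]=0
i=11: i≥r, start 0; Z[11]=0
i=12: i≥r, start 0; Z[12]=0
i=13: i≥r, start 0; Z[13]=4 extend→box=[13,17)
i=14: min(r-i=3, Z[1]=2)=2; Z[14]=2
i=15: min(r-i=2, Z[2]=1)=1; Z[15]=1
i=16: min(r-i=1, Z[3]=0)=0; Z[16]=0
i=17: i≥r, start 0; Z[17]=0
i=18: i≥r, start 0; Z[18]=3 extend→box=[18,21)
i=19: min(r-i=2, Z[1]=2)=2; Z[19]=6 extend→box=[19,25)
i=20: min(r-i=5, Z[1]=2)=2; Z[20]=2
i=21: min(r-i=4, Z[2]=1)=1; Z[21]=1
i=22: min(r-i=3, Z[3]=0)=0; Z[22]=0
i=23: min(r-i=2, Z[4]=2)=2; Z[23]=3 extend→box=[23,26)
i=24: min(r-i=2, Z[1]=2)=2; Z[24]=5 extend→box=[24,29)
i=25: min(r-i=4, Z[1]=2)=2; Z[25]=2
i=26: min(r-i=3, Z[2]=1)=1; Z[26]=1
i=27: min(r-i=2, Z[3]=0)=0; Z[27]=0
i=28: min(r-i=1, Z[4]=2)=1; Z[28]=1
i=29: i≥r, start 0; Z[29]=0
i=30: i≥r, start 0; Z[30]=0
i=31: i≥r, start 0; Z[31]=1 extend→box=[31,32)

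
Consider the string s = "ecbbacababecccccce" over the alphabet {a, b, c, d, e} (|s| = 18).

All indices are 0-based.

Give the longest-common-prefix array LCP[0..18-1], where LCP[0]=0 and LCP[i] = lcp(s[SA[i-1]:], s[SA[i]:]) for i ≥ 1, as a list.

[0, 2, 1, 0, 2, 1, 1, 0, 1, 1, 5, 4, 3, 2, 1, 0, 1, 2]

sorted suffixes:
  #0 SA[0]=6  'ababecccccce'
  #1 SA[1]=8  'abecccccce'
  #2 SA[2]=4  'acababecccccce'
  #3 SA[3]=7  'babecccccce'
  #4 SA[4]=3  'bacababecccccce'
  #5 SA[5]=2  'bbacababecccccce'
  #6 SA[6]=9  'becccccce'
  #7 SA[7]=5  'cababecccccce'
  #8 SA[8]=1  'cbbacababecccccce'
  #9 SA[9]=11  'cccccce'
  #10 SA[10]=12  'ccccce'
  #11 SA[11]=13  'cccce'
  #12 SA[12]=14  'ccce'
  #13 SA[13]=15  'cce'
  #14 SA[14]=16  'ce'
  #15 SA[15]=17  'e'
  #16 SA[16]=0  'ecbbacababecccccce'
  #17 SA[17]=10  'ecccccce'

SA = [6, 8, 4, 7, 3, 2, 9, 5, 1, 11, 12, 13, 14, 15, 16, 17, 0, 10]
i: (SA[i-1],SA[i]) lcp shared
  1: (6,8) 2 'ab'
  2: (8,4) 1 'a'
  3: (4,7) 0 ''
  4: (7,3) 2 'ba'
  5: (3,2) 1 'b'
  6: (2,9) 1 'b'
  7: (9,5) 0 ''
  8: (5,1) 1 'c'
  9: (1,11) 1 'c'
  10: (11,12) 5 'ccccc'
  11: (12,13) 4 'cccc'
  12: (13,14) 3 'ccc'
  13: (14,15) 2 'cc'
  14: (15,16) 1 'c'
  15: (16,17) 0 ''
  16: (17,0) 1 'e'
  17: (0,10) 2 'ec'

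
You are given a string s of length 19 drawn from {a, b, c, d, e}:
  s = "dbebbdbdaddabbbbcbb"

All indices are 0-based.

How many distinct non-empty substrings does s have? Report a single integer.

168

rank | idx | suffix
   0 |  11 | abbbbcbb
   1 |   8 | addabbbbcbb
   2 |  18 | b
   3 |  17 | bb
   4 |  12 | bbbbcbb
   5 |  13 | bbbcbb
   6 |  14 | bbcbb
   7 |   3 | bbdbdaddabbbbcbb
   8 |  15 | bcbb
   9 |   6 | bdaddabbbbcbb
  10 |   4 | bdbdaddabbbbcbb
  11 |   1 | bebbdbdaddabbbbcbb
  12 |  16 | cbb
  13 |  10 | dabbbbcbb
  14 |   7 | daddabbbbcbb
  15 |   5 | dbdaddabbbbcbb
  16 |   0 | dbebbdbdaddabbbbcbb
  17 |   9 | ddabbbbcbb
  18 |   2 | ebbdbdaddabbbbcbb

SA = [11, 8, 18, 17, 12, 13, 14, 3, 15, 6, 4, 1, 16, 10, 7, 5, 0, 9, 2]
rank  pair      lcp
   1  s[11:],s[8:]  1  'a'
   2  s[8:],s[18:]  0  ''
   3  s[18:],s[17:]  1  'b'
   4  s[17:],s[12:]  2  'bb'
   5  s[12:],s[13:]  3  'bbb'
   6  s[13:],s[14:]  2  'bb'
   7  s[14:],s[3:]  2  'bb'
   8  s[3:],s[15:]  1  'b'
   9  s[15:],s[6:]  1  'b'
  10  s[6:],s[4:]  2  'bd'
  11  s[4:],s[1:]  1  'b'
  12  s[1:],s[16:]  0  ''
  13  s[16:],s[10:]  0  ''
  14  s[10:],s[7:]  2  'da'
  15  s[7:],s[5:]  1  'd'
  16  s[5:],s[0:]  2  'db'
  17  s[0:],s[9:]  1  'd'
  18  s[9:],s[2:]  0  ''

n(n+1)/2 = 19·20/2 = 190
Σ LCP = 0 + 1 + 0 + 1 + 2 + 3 + 2 + 2 + 1 + 1 + 2 + 1 + 0 + 0 + 2 + 1 + 2 + 1 + 0 = 22
distinct = 190 − 22 = 168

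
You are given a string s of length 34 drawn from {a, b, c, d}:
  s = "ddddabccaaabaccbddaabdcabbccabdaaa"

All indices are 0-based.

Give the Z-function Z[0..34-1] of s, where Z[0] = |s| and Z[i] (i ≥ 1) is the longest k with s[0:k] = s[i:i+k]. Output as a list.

Z[0]=34
i=1: fresh scan; Z[1]=3 scan→box=[1,4)
i=2: min(r-i=2, Z[1]=3)=2; Z[2]=2
i=3: min(r-i=1, Z[2]=2)=1; Z[3]=1
i=4: fresh scan; Z[4]=0
i=5: fresh scan; Z[5]=0
i=6: fresh scan; Z[6]=0
i=7: fresh scan; Z[7]=0
i=8: fresh scan; Z[8]=0
i=9: fresh scan; Z[9]=0
i=10: fresh scan; Z[10]=0
i=11: fresh scan; Z[11]=0
i=12: fresh scan; Z[12]=0
i=13: fresh scan; Z[13]=0
i=14: fresh scan; Z[14]=0
i=15: fresh scan; Z[15]=0
i=16: fresh scan; Z[16]=2 scan→box=[16,18)
i=17: min(r-i=1, Z[1]=3)=1; Z[17]=1
i=18: fresh scan; Z[18]=0
i=19: fresh scan; Z[19]=0
i=20: fresh scan; Z[20]=0
i=21: fresh scan; Z[21]=1 scan→box=[21,22)
i=22: fresh scan; Z[22]=0
i=23: fresh scan; Z[23]=0
i=24: fresh scan; Z[24]=0
i=25: fresh scan; Z[25]=0
i=26: fresh scan; Z[26]=0
i=27: fresh scan; Z[27]=0
i=28: fresh scan; Z[28]=0
i=29: fresh scan; Z[29]=0
i=30: fresh scan; Z[30]=1 scan→box=[30,31)
i=31: fresh scan; Z[31]=0
i=32: fresh scan; Z[32]=0
i=33: fresh scan; Z[33]=0

[34, 3, 2, 1, 0, 0, 0, 0, 0, 0, 0, 0, 0, 0, 0, 0, 2, 1, 0, 0, 0, 1, 0, 0, 0, 0, 0, 0, 0, 0, 1, 0, 0, 0]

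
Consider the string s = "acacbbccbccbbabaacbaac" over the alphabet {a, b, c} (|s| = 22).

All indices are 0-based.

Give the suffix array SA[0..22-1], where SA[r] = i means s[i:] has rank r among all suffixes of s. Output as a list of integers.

sorted suffixes:
  #0 SA[0]=19  'aac'
  #1 SA[1]=15  'aacbaac'
  #2 SA[2]=13  'abaacbaac'
  #3 SA[3]=20  'ac'
  #4 SA[4]=0  'acacbbccbccbbabaacbaac'
  #5 SA[5]=16  'acbaac'
  #6 SA[6]=2  'acbbccbccbbabaacbaac'
  #7 SA[7]=18  'baac'
  #8 SA[8]=14  'baacbaac'
  #9 SA[9]=12  'babaacbaac'
  #10 SA[10]=11  'bbabaacbaac'
  #11 SA[11]=4  'bbccbccbbabaacbaac'
  #12 SA[12]=8  'bccbbabaacbaac'
  #13 SA[13]=5  'bccbccbbabaacbaac'
  #14 SA[14]=21  'c'
  #15 SA[15]=1  'cacbbccbccbbabaacbaac'
  #16 SA[16]=17  'cbaac'
  #17 SA[17]=10  'cbbabaacbaac'
  #18 SA[18]=3  'cbbccbccbbabaacbaac'
  #19 SA[19]=7  'cbccbbabaacbaac'
  #20 SA[20]=9  'ccbbabaacbaac'
  #21 SA[21]=6  'ccbccbbabaacbaac'

[19, 15, 13, 20, 0, 16, 2, 18, 14, 12, 11, 4, 8, 5, 21, 1, 17, 10, 3, 7, 9, 6]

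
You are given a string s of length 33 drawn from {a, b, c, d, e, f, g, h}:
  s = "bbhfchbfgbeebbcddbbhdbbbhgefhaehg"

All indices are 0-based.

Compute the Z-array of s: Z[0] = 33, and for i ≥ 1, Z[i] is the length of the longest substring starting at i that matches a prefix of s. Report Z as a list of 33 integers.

Z[0]=33
i=1: i≥r, start 0; Z[1]=1 grow→box=[1,2)
i=2: i≥r, start 0; Z[2]=0
i=3: i≥r, start 0; Z[3]=0
i=4: i≥r, start 0; Z[4]=0
i=5: i≥r, start 0; Z[5]=0
i=6: i≥r, start 0; Z[6]=1 grow→box=[6,7)
i=7: i≥r, start 0; Z[7]=0
i=8: i≥r, start 0; Z[8]=0
i=9: i≥r, start 0; Z[9]=1 grow→box=[9,10)
i=10: i≥r, start 0; Z[10]=0
i=11: i≥r, start 0; Z[11]=0
i=12: i≥r, start 0; Z[12]=2 grow→box=[12,14)
i=13: min(r-i=1, Z[1]=1)=1; Z[13]=1
i=14: i≥r, start 0; Z[14]=0
i=15: i≥r, start 0; Z[15]=0
i=16: i≥r, start 0; Z[16]=0
i=17: i≥r, start 0; Z[17]=3 grow→box=[17,20)
i=18: min(r-i=2, Z[1]=1)=1; Z[18]=1
i=19: min(r-i=1, Z[2]=0)=0; Z[19]=0
i=20: i≥r, start 0; Z[20]=0
i=21: i≥r, start 0; Z[21]=2 grow→box=[21,23)
i=22: min(r-i=1, Z[1]=1)=1; Z[22]=3 grow→box=[22,25)
i=23: min(r-i=2, Z[1]=1)=1; Z[23]=1
i=24: min(r-i=1, Z[2]=0)=0; Z[24]=0
i=25: i≥r, start 0; Z[25]=0
i=26: i≥r, start 0; Z[26]=0
i=27: i≥r, start 0; Z[27]=0
i=28: i≥r, start 0; Z[28]=0
i=29: i≥r, start 0; Z[29]=0
i=30: i≥r, start 0; Z[30]=0
i=31: i≥r, start 0; Z[31]=0
i=32: i≥r, start 0; Z[32]=0

[33, 1, 0, 0, 0, 0, 1, 0, 0, 1, 0, 0, 2, 1, 0, 0, 0, 3, 1, 0, 0, 2, 3, 1, 0, 0, 0, 0, 0, 0, 0, 0, 0]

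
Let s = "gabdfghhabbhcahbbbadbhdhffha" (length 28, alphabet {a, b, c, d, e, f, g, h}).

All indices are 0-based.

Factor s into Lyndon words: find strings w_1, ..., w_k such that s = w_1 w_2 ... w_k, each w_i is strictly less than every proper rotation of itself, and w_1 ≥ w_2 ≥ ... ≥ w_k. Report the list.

emit factor 1: 'g' (i=0, period=1)
emit factor 2: 'abdfghh' (i=1, period=7)
emit factor 3: 'abbhcahbbbadbhdhffh' (i=8, period=19)
emit factor 4: 'a' (i=27, period=1)

["g", "abdfghh", "abbhcahbbbadbhdhffh", "a"]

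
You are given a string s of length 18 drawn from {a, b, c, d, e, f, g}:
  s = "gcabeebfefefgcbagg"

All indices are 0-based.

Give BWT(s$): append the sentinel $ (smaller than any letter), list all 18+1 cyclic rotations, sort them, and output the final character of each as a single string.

gcbcaeggebffbeeg$fa

rank  rotation             last
    0  $gcabeebfefefgcbagg  g
    1  abeebfefefgcbagg$gc  c
    2  agg$gcabeebfefefgcb  b
    3  bagg$gcabeebfefefgc  c
    4  beebfefefgcbagg$gca  a
    5  bfefefgcbagg$gcabee  e
    6  cabeebfefefgcbagg$g  g
    7  cbagg$gcabeebfefefg  g
    8  ebfefefgcbagg$gcabe  e
    9  eebfefefgcbagg$gcab  b
   10  efefgcbagg$gcabeebf  f
   11  efgcbagg$gcabeebfef  f
   12  fefefgcbagg$gcabeeb  b
   13  fefgcbagg$gcabeebfe  e
   14  fgcbagg$gcabeebfefe  e
   15  g$gcabeebfefefgcbag  g
   16  gcabeebfefefgcbagg$  $
   17  gcbagg$gcabeebfefef  f
   18  gg$gcabeebfefefgcba  a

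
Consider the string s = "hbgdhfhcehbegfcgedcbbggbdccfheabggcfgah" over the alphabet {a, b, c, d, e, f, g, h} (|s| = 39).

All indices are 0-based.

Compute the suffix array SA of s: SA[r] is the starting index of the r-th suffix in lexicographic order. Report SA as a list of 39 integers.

rank | idx | suffix
   0 |  30 | abggcfgah
   1 |  37 | ah
   2 |  19 | bbggbdccfheabggcfgah
   3 |  23 | bdccfheabggcfgah
   4 |  10 | begfcgedcbbggbdccfheabggcfgah
   5 |   1 | bgdhfhcehbegfcgedcbbggbdccfheabggcfgah
   6 |  20 | bggbdccfheabggcfgah
   7 |  31 | bggcfgah
   8 |  18 | cbbggbdccfheabggcfgah
   9 |  25 | ccfheabggcfgah
  10 |   7 | cehbegfcgedcbbggbdccfheabggcfgah
  11 |  34 | cfgah
  12 |  26 | cfheabggcfgah
  13 |  14 | cgedcbbggbdccfheabggcfgah
  14 |  17 | dcbbggbdccfheabggcfgah
  15 |  24 | dccfheabggcfgah
  16 |   3 | dhfhcehbegfcgedcbbggbdccfheabggcfgah
  17 |  29 | eabggcfgah
  18 |  16 | edcbbggbdccfheabggcfgah
  19 |  11 | egfcgedcbbggbdccfheabggcfgah
  20 |   8 | ehbegfcgedcbbggbdccfheabggcfgah
  21 |  13 | fcgedcbbggbdccfheabggcfgah
  22 |  35 | fgah
  23 |   5 | fhcehbegfcgedcbbggbdccfheabggcfgah
  24 |  27 | fheabggcfgah
  25 |  36 | gah
  26 |  22 | gbdccfheabggcfgah
  27 |  33 | gcfgah
  28 |   2 | gdhfhcehbegfcgedcbbggbdccfheabggcfgah
  29 |  15 | gedcbbggbdccfheabggcfgah
  30 |  12 | gfcgedcbbggbdccfheabggcfgah
  31 |  21 | ggbdccfheabggcfgah
  32 |  32 | ggcfgah
  33 |  38 | h
  34 |   9 | hbegfcgedcbbggbdccfheabggcfgah
  35 |   0 | hbgdhfhcehbegfcgedcbbggbdccfheabggcfgah
  36 |   6 | hcehbegfcgedcbbggbdccfheabggcfgah
  37 |  28 | heabggcfgah
  38 |   4 | hfhcehbegfcgedcbbggbdccfheabggcfgah

[30, 37, 19, 23, 10, 1, 20, 31, 18, 25, 7, 34, 26, 14, 17, 24, 3, 29, 16, 11, 8, 13, 35, 5, 27, 36, 22, 33, 2, 15, 12, 21, 32, 38, 9, 0, 6, 28, 4]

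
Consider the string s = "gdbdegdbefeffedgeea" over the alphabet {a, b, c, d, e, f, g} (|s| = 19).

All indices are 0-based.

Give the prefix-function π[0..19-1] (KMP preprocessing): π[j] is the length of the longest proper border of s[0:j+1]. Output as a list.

π[0] = 0
j=1 s[j]='d': π[1]=0 (border '')
j=2 s[j]='b': π[2]=0 (border '')
j=3 s[j]='d': π[3]=0 (border '')
j=4 s[j]='e': π[4]=0 (border '')
j=5 s[j]='g': π[5]=1 (border 'g')
j=6 s[j]='d': π[6]=2 (border 'gd')
j=7 s[j]='b': π[7]=3 (border 'gdb')
j=8 s[j]='e': k: 3→0; π[8]=0 (border '')
j=9 s[j]='f': π[9]=0 (border '')
j=10 s[j]='e': π[10]=0 (border '')
j=11 s[j]='f': π[11]=0 (border '')
j=12 s[j]='f': π[12]=0 (border '')
j=13 s[j]='e': π[13]=0 (border '')
j=14 s[j]='d': π[14]=0 (border '')
j=15 s[j]='g': π[15]=1 (border 'g')
j=16 s[j]='e': k: 1→0; π[16]=0 (border '')
j=17 s[j]='e': π[17]=0 (border '')
j=18 s[j]='a': π[18]=0 (border '')

[0, 0, 0, 0, 0, 1, 2, 3, 0, 0, 0, 0, 0, 0, 0, 1, 0, 0, 0]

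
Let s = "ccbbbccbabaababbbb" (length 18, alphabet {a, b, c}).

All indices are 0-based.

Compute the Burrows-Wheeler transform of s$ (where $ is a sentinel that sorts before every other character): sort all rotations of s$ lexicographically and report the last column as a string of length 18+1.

rank  rotation             last
    0  $ccbbbccbabaababbbb  b
    1  aababbbb$ccbbbccbab  b
    2  abaababbbb$ccbbbccb  b
    3  ababbbb$ccbbbccbaba  a
    4  abbbb$ccbbbccbabaab  b
    5  b$ccbbbccbabaababbb  b
    6  baababbbb$ccbbbccba  a
    7  babaababbbb$ccbbbcc  c
    8  babbbb$ccbbbccbabaa  a
    9  bb$ccbbbccbabaababb  b
   10  bbb$ccbbbccbabaabab  b
   11  bbbb$ccbbbccbabaaba  a
   12  bbbccbabaababbbb$cc  c
   13  bbccbabaababbbb$ccb  b
   14  bccbabaababbbb$ccbb  b
   15  cbabaababbbb$ccbbbc  c
   16  cbbbccbabaababbbb$c  c
   17  ccbabaababbbb$ccbbb  b
   18  ccbbbccbabaababbbb$  $

bbbabbacabbacbbccb$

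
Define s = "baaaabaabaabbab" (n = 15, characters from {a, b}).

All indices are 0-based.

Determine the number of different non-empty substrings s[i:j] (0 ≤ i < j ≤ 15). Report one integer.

rank→(start, suffix):
  0 → (1, 'aaaabaabaabbab')
  1 → (2, 'aaabaabaabbab')
  2 → (3, 'aabaabaabbab')
  3 → (6, 'aabaabbab')
  4 → (9, 'aabbab')
  5 → (13, 'ab')
  6 → (4, 'abaabaabbab')
  7 → (7, 'abaabbab')
  8 → (10, 'abbab')
  9 → (14, 'b')
  10 → (0, 'baaaabaabaabbab')
  11 → (5, 'baabaabbab')
  12 → (8, 'baabbab')
  13 → (12, 'bab')
  14 → (11, 'bbab')

SA = [1, 2, 3, 6, 9, 13, 4, 7, 10, 14, 0, 5, 8, 12, 11]
[i] adj suffixes → lcp
  [1] 1/2 → 3 ('aaa')
  [2] 2/3 → 2 ('aa')
  [3] 3/6 → 6 ('aabaab')
  [4] 6/9 → 3 ('aab')
  [5] 9/13 → 1 ('a')
  [6] 13/4 → 2 ('ab')
  [7] 4/7 → 5 ('abaab')
  [8] 7/10 → 2 ('ab')
  [9] 10/14 → 0 ('')
  [10] 14/0 → 1 ('b')
  [11] 0/5 → 3 ('baa')
  [12] 5/8 → 4 ('baab')
  [13] 8/12 → 2 ('ba')
  [14] 12/11 → 1 ('b')

n(n+1)/2 = 15·16/2 = 120
Σ LCP = 0 + 3 + 2 + 6 + 3 + 1 + 2 + 5 + 2 + 0 + 1 + 3 + 4 + 2 + 1 = 35
distinct = 120 − 35 = 85

85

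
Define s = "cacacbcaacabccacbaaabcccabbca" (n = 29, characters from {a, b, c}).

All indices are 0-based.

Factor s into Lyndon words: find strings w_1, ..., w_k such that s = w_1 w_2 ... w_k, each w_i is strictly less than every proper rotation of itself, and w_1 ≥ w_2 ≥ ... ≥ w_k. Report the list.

["c", "acacbc", "aacabccacb", "aaabcccabbc", "a"]

emit factor 1: 'c' (i=0, period=1)
emit factor 2: 'acacbc' (i=1, period=6)
emit factor 3: 'aacabccacb' (i=7, period=10)
emit factor 4: 'aaabcccabbc' (i=17, period=11)
emit factor 5: 'a' (i=28, period=1)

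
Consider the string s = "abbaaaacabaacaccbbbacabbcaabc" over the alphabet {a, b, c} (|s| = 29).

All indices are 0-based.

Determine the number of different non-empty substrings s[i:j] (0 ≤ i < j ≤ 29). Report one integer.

sorted suffixes:
  #0 SA[0]=3  'aaaacabaacaccbbbacabbcaabc'
  #1 SA[1]=4  'aaacabaacaccbbbacabbcaabc'
  #2 SA[2]=25  'aabc'
  #3 SA[3]=5  'aacabaacaccbbbacabbcaabc'
  #4 SA[4]=10  'aacaccbbbacabbcaabc'
  #5 SA[5]=8  'abaacaccbbbacabbcaabc'
  #6 SA[6]=0  'abbaaaacabaacaccbbbacabbcaabc'
  #7 SA[7]=21  'abbcaabc'
  #8 SA[8]=26  'abc'
  #9 SA[9]=6  'acabaacaccbbbacabbcaabc'
  #10 SA[10]=19  'acabbcaabc'
  #11 SA[11]=11  'acaccbbbacabbcaabc'
  #12 SA[12]=13  'accbbbacabbcaabc'
  #13 SA[13]=2  'baaaacabaacaccbbbacabbcaabc'
  #14 SA[14]=9  'baacaccbbbacabbcaabc'
  #15 SA[15]=18  'bacabbcaabc'
  #16 SA[16]=1  'bbaaaacabaacaccbbbacabbcaabc'
  #17 SA[17]=17  'bbacabbcaabc'
  #18 SA[18]=16  'bbbacabbcaabc'
  #19 SA[19]=22  'bbcaabc'
  #20 SA[20]=27  'bc'
  #21 SA[21]=23  'bcaabc'
  #22 SA[22]=28  'c'
  #23 SA[23]=24  'caabc'
  #24 SA[24]=7  'cabaacaccbbbacabbcaabc'
  #25 SA[25]=20  'cabbcaabc'
  #26 SA[26]=12  'caccbbbacabbcaabc'
  #27 SA[27]=15  'cbbbacabbcaabc'
  #28 SA[28]=14  'ccbbbacabbcaabc'

SA = [3, 4, 25, 5, 10, 8, 0, 21, 26, 6, 19, 11, 13, 2, 9, 18, 1, 17, 16, 22, 27, 23, 28, 24, 7, 20, 12, 15, 14]
[i] adj suffixes → lcp
  [1] 3/4 → 3 ('aaa')
  [2] 4/25 → 2 ('aa')
  [3] 25/5 → 2 ('aa')
  [4] 5/10 → 4 ('aaca')
  [5] 10/8 → 1 ('a')
  [6] 8/0 → 2 ('ab')
  [7] 0/21 → 3 ('abb')
  [8] 21/26 → 2 ('ab')
  [9] 26/6 → 1 ('a')
  [10] 6/19 → 4 ('acab')
  [11] 19/11 → 3 ('aca')
  [12] 11/13 → 2 ('ac')
  [13] 13/2 → 0 ('')
  [14] 2/9 → 3 ('baa')
  [15] 9/18 → 2 ('ba')
  [16] 18/1 → 1 ('b')
  [17] 1/17 → 3 ('bba')
  [18] 17/16 → 2 ('bb')
  [19] 16/22 → 2 ('bb')
  [20] 22/27 → 1 ('b')
  [21] 27/23 → 2 ('bc')
  [22] 23/28 → 0 ('')
  [23] 28/24 → 1 ('c')
  [24] 24/7 → 2 ('ca')
  [25] 7/20 → 3 ('cab')
  [26] 20/12 → 2 ('ca')
  [27] 12/15 → 1 ('c')
  [28] 15/14 → 1 ('c')

n(n+1)/2 = 29·30/2 = 435
Σ LCP = 0 + 3 + 2 + 2 + 4 + 1 + 2 + 3 + 2 + 1 + 4 + 3 + 2 + 0 + 3 + 2 + 1 + 3 + 2 + 2 + 1 + 2 + 0 + 1 + 2 + 3 + 2 + 1 + 1 = 55
distinct = 435 − 55 = 380

380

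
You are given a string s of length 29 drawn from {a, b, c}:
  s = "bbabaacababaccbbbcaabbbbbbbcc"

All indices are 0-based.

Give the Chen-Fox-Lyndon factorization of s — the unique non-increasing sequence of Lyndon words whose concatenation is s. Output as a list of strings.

["b", "b", "ab", "aacababaccbbbc", "aabbbbbbbcc"]

emit factor 1: 'b' (i=0, period=1)
emit factor 2: 'b' (i=1, period=1)
emit factor 3: 'ab' (i=2, period=2)
emit factor 4: 'aacababaccbbbc' (i=4, period=14)
emit factor 5: 'aabbbbbbbcc' (i=18, period=11)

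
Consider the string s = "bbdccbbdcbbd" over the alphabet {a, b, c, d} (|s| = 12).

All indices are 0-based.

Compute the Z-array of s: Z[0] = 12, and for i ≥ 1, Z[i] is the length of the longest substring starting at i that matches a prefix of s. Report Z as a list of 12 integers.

Z[0]=12
i=1: fresh scan; Z[1]=1 extend→box=[1,2)
i=2: fresh scan; Z[2]=0
i=3: fresh scan; Z[3]=0
i=4: fresh scan; Z[4]=0
i=5: fresh scan; Z[5]=4 extend→box=[5,9)
i=6: min(r-i=3, Z[1]=1)=1; Z[6]=1
i=7: min(r-i=2, Z[2]=0)=0; Z[7]=0
i=8: min(r-i=1, Z[3]=0)=0; Z[8]=0
i=9: fresh scan; Z[9]=3 extend→box=[9,12)
i=10: min(r-i=2, Z[1]=1)=1; Z[10]=1
i=11: min(r-i=1, Z[2]=0)=0; Z[11]=0

[12, 1, 0, 0, 0, 4, 1, 0, 0, 3, 1, 0]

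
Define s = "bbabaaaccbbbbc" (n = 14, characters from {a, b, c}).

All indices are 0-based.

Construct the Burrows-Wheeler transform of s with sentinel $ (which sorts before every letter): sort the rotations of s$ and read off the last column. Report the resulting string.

rank  rotation         last
    0  $bbabaaaccbbbbc  c
    1  aaaccbbbbc$bbab  b
    2  aaccbbbbc$bbaba  a
    3  abaaaccbbbbc$bb  b
    4  accbbbbc$bbabaa  a
    5  baaaccbbbbc$bba  a
    6  babaaaccbbbbc$b  b
    7  bbabaaaccbbbbc$  $
    8  bbbbc$bbabaaacc  c
    9  bbbc$bbabaaaccb  b
   10  bbc$bbabaaaccbb  b
   11  bc$bbabaaaccbbb  b
   12  c$bbabaaaccbbbb  b
   13  cbbbbc$bbabaaac  c
   14  ccbbbbc$bbabaaa  a

cbabaab$cbbbbca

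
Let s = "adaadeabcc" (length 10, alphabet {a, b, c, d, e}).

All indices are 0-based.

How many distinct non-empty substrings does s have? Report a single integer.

rank | idx | suffix
   0 |   2 | aadeabcc
   1 |   6 | abcc
   2 |   0 | adaadeabcc
   3 |   3 | adeabcc
   4 |   7 | bcc
   5 |   9 | c
   6 |   8 | cc
   7 |   1 | daadeabcc
   8 |   4 | deabcc
   9 |   5 | eabcc

SA = [2, 6, 0, 3, 7, 9, 8, 1, 4, 5]
[i] adj suffixes → lcp
  [1] 2/6 → 1 ('a')
  [2] 6/0 → 1 ('a')
  [3] 0/3 → 2 ('ad')
  [4] 3/7 → 0 ('')
  [5] 7/9 → 0 ('')
  [6] 9/8 → 1 ('c')
  [7] 8/1 → 0 ('')
  [8] 1/4 → 1 ('d')
  [9] 4/5 → 0 ('')

n(n+1)/2 = 10·11/2 = 55
Σ LCP = 0 + 1 + 1 + 2 + 0 + 0 + 1 + 0 + 1 + 0 = 6
distinct = 55 − 6 = 49

49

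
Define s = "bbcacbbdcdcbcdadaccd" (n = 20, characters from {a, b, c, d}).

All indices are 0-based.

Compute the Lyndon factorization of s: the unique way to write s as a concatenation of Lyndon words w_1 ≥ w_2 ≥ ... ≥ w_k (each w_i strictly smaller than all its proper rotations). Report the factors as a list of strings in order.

["bbc", "acbbdcdcbcdadaccd"]

emit factor 1: 'bbc' (i=0, period=3)
emit factor 2: 'acbbdcdcbcdadaccd' (i=3, period=17)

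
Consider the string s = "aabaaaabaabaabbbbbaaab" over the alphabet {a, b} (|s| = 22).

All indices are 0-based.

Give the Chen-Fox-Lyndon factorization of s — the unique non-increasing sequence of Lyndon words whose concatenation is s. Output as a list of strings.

["aab", "aaaabaabaabbbbbaaab"]

emit factor 1: 'aab' (i=0, period=3)
emit factor 2: 'aaaabaabaabbbbbaaab' (i=3, period=19)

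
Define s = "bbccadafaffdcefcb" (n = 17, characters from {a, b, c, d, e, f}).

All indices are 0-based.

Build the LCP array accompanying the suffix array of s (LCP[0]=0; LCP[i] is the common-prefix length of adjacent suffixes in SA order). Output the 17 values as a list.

[0, 1, 2, 0, 1, 1, 0, 1, 1, 1, 0, 1, 0, 0, 1, 1, 1]

rank | idx | suffix
   0 |   4 | adafaffdcefcb
   1 |   6 | afaffdcefcb
   2 |   8 | affdcefcb
   3 |  16 | b
   4 |   0 | bbccadafaffdcefcb
   5 |   1 | bccadafaffdcefcb
   6 |   3 | cadafaffdcefcb
   7 |  15 | cb
   8 |   2 | ccadafaffdcefcb
   9 |  12 | cefcb
  10 |   5 | dafaffdcefcb
  11 |  11 | dcefcb
  12 |  13 | efcb
  13 |   7 | faffdcefcb
  14 |  14 | fcb
  15 |  10 | fdcefcb
  16 |   9 | ffdcefcb

SA = [4, 6, 8, 16, 0, 1, 3, 15, 2, 12, 5, 11, 13, 7, 14, 10, 9]
rank  pair      lcp
   1  s[4:],s[6:]  1  'a'
   2  s[6:],s[8:]  2  'af'
   3  s[8:],s[16:]  0  ''
   4  s[16:],s[0:]  1  'b'
   5  s[0:],s[1:]  1  'b'
   6  s[1:],s[3:]  0  ''
   7  s[3:],s[15:]  1  'c'
   8  s[15:],s[2:]  1  'c'
   9  s[2:],s[12:]  1  'c'
  10  s[12:],s[5:]  0  ''
  11  s[5:],s[11:]  1  'd'
  12  s[11:],s[13:]  0  ''
  13  s[13:],s[7:]  0  ''
  14  s[7:],s[14:]  1  'f'
  15  s[14:],s[10:]  1  'f'
  16  s[10:],s[9:]  1  'f'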